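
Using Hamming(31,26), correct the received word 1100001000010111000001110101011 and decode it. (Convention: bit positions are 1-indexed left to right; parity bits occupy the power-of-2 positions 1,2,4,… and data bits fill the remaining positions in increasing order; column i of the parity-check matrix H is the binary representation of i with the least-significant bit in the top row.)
Syndrome s = H · r^T (mod 2), r = 1100001000010111000001110101011:
  s[0] = (1010101010101010101010101010101)·(1100001000010111000001110101011) mod 2 = 1+0+0+0+0+0+1+0+0+0+0+0+0+0+1+0+0+0+0+0+0+0+1+0+0+0+0+0+0+0+1 mod 2 = 1
  s[1] = (0110011001100110011001100110011)·(1100001000010111000001110101011) mod 2 = 0+1+0+0+0+0+1+0+0+0+0+0+0+1+1+0+0+0+0+0+0+1+1+0+0+1+0+0+0+1+1 mod 2 = 1
  s[2] = (0001111000011110000111100001111)·(1100001000010111000001110101011) mod 2 = 0+0+0+0+0+0+1+0+0+0+0+1+0+1+1+0+0+0+0+0+0+1+1+0+0+0+0+1+0+1+1 mod 2 = 1
  s[3] = (0000000111111110000000011111111)·(1100001000010111000001110101011) mod 2 = 0+0+0+0+0+0+0+0+0+0+0+1+0+1+1+0+0+0+0+0+0+0+0+1+0+1+0+1+0+1+1 mod 2 = 0
  s[4] = (0000000000000001111111111111111)·(1100001000010111000001110101011) mod 2 = 0+0+0+0+0+0+0+0+0+0+0+0+0+0+0+1+0+0+0+0+0+1+1+1+0+1+0+1+0+1+1 mod 2 = 0
Syndrome = 11100
Column 7 of H equals this syndrome → error at bit 7 (1-indexed).
Flip bit 7: 1100001000010111000001110101011 → 1100000000010111000001110101011
Extract data bits at positions {3,5,6,7,9,10,11,12,13,14,15,17,18,19,20,21,22,23,24,25,26,27,28,29,30,31}: 00000001011000001110101011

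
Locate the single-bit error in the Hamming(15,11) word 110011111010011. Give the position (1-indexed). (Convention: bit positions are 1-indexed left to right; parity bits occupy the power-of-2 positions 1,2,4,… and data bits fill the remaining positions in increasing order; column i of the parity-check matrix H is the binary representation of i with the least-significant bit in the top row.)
Syndrome s = H · r^T (mod 2), r = 110011111010011:
  s[0] = (101010101010101)·(110011111010011) mod 2 = 1+0+0+0+1+0+1+0+1+0+1+0+0+0+1 mod 2 = 0
  s[1] = (011001100110011)·(110011111010011) mod 2 = 0+1+0+0+0+1+1+0+0+0+1+0+0+1+1 mod 2 = 0
  s[2] = (000111100001111)·(110011111010011) mod 2 = 0+0+0+0+1+1+1+0+0+0+0+0+0+1+1 mod 2 = 1
  s[3] = (000000011111111)·(110011111010011) mod 2 = 0+0+0+0+0+0+0+1+1+0+1+0+0+1+1 mod 2 = 1
Syndrome = 0011
Column i of H is the binary representation of i, so the syndrome is the binary index of the flipped bit.
Read s = 0011 with s[0] as LSB: 0·2^0 + 0·2^1 + 1·2^2 + 1·2^3 = 12.
Error is at bit position 12.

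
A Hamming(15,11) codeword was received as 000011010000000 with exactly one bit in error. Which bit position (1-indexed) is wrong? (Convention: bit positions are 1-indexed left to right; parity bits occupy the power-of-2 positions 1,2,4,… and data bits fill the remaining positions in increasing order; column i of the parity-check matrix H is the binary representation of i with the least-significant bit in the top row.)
Syndrome s = H · r^T (mod 2), r = 000011010000000:
  s[0] = (101010101010101)·(000011010000000) mod 2 = 0+0+0+0+1+0+0+0+0+0+0+0+0+0+0 mod 2 = 1
  s[1] = (011001100110011)·(000011010000000) mod 2 = 0+0+0+0+0+1+0+0+0+0+0+0+0+0+0 mod 2 = 1
  s[2] = (000111100001111)·(000011010000000) mod 2 = 0+0+0+0+1+1+0+0+0+0+0+0+0+0+0 mod 2 = 0
  s[3] = (000000011111111)·(000011010000000) mod 2 = 0+0+0+0+0+0+0+1+0+0+0+0+0+0+0 mod 2 = 1
Syndrome = 1101
Column i of H is the binary representation of i, so the syndrome is the binary index of the flipped bit.
Read s = 1101 with s[0] as LSB: 1·2^0 + 1·2^1 + 0·2^2 + 1·2^3 = 11.
Error is at bit position 11.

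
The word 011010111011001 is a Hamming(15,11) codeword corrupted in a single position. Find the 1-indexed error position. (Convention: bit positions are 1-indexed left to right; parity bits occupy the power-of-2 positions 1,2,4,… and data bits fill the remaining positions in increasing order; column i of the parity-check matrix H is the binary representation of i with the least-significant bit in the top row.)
Syndrome s = H · r^T (mod 2), r = 011010111011001:
  s[0] = (101010101010101)·(011010111011001) mod 2 = 0+0+1+0+1+0+1+0+1+0+1+0+0+0+1 mod 2 = 0
  s[1] = (011001100110011)·(011010111011001) mod 2 = 0+1+1+0+0+0+1+0+0+0+1+0+0+0+1 mod 2 = 1
  s[2] = (000111100001111)·(011010111011001) mod 2 = 0+0+0+0+1+0+1+0+0+0+0+1+0+0+1 mod 2 = 0
  s[3] = (000000011111111)·(011010111011001) mod 2 = 0+0+0+0+0+0+0+1+1+0+1+1+0+0+1 mod 2 = 1
Syndrome = 0101
Column i of H is the binary representation of i, so the syndrome is the binary index of the flipped bit.
Read s = 0101 with s[0] as LSB: 0·2^0 + 1·2^1 + 0·2^2 + 1·2^3 = 10.
Error is at bit position 10.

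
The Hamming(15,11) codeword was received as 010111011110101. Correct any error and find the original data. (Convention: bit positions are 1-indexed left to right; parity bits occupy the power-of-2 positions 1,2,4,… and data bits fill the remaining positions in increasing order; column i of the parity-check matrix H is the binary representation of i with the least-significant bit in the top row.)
Syndrome s = H · r^T (mod 2), r = 010111011110101:
  s[0] = (101010101010101)·(010111011110101) mod 2 = 0+0+0+0+1+0+0+0+1+0+1+0+1+0+1 mod 2 = 1
  s[1] = (011001100110011)·(010111011110101) mod 2 = 0+1+0+0+0+1+0+0+0+1+1+0+0+0+1 mod 2 = 1
  s[2] = (000111100001111)·(010111011110101) mod 2 = 0+0+0+1+1+1+0+0+0+0+0+0+1+0+1 mod 2 = 1
  s[3] = (000000011111111)·(010111011110101) mod 2 = 0+0+0+0+0+0+0+1+1+1+1+0+1+0+1 mod 2 = 0
Syndrome = 1110
Column 7 of H equals this syndrome → error at bit 7 (1-indexed).
Flip bit 7: 010111011110101 → 010111111110101
Extract data bits at positions {3,5,6,7,9,10,11,12,13,14,15}: 01111110101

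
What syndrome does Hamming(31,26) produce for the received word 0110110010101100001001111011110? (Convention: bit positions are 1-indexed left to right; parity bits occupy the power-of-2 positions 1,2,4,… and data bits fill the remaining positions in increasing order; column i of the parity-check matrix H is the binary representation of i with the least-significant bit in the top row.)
Syndrome s = H · r^T (mod 2), r = 0110110010101100001001111011110:
  s[0] = (1010101010101010101010101010101)·(0110110010101100001001111011110) mod 2 = 0+0+1+0+1+0+0+0+1+0+1+0+1+0+0+0+0+0+1+0+0+0+1+0+1+0+1+0+1+0+0 mod 2 = 0
  s[1] = (0110011001100110011001100110011)·(0110110010101100001001111011110) mod 2 = 0+1+1+0+0+1+0+0+0+0+1+0+0+1+0+0+0+0+1+0+0+1+1+0+0+0+1+0+0+1+0 mod 2 = 0
  s[2] = (0001111000011110000111100001111)·(0110110010101100001001111011110) mod 2 = 0+0+0+0+1+1+0+0+0+0+0+0+1+1+0+0+0+0+0+0+0+1+1+0+0+0+0+1+1+1+0 mod 2 = 1
  s[3] = (0000000111111110000000011111111)·(0110110010101100001001111011110) mod 2 = 0+0+0+0+0+0+0+0+1+0+1+0+1+1+0+0+0+0+0+0+0+0+0+1+1+0+1+1+1+1+0 mod 2 = 0
  s[4] = (0000000000000001111111111111111)·(0110110010101100001001111011110) mod 2 = 0+0+0+0+0+0+0+0+0+0+0+0+0+0+0+0+0+0+1+0+0+1+1+1+1+0+1+1+1+1+0 mod 2 = 1
Syndrome = 00101
Non-zero syndrome: error at position 20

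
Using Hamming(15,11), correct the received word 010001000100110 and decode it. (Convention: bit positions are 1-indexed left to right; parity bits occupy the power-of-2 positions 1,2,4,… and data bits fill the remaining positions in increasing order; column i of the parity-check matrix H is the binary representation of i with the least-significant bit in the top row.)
Syndrome s = H · r^T (mod 2), r = 010001000100110:
  s[0] = (101010101010101)·(010001000100110) mod 2 = 0+0+0+0+0+0+0+0+0+0+0+0+1+0+0 mod 2 = 1
  s[1] = (011001100110011)·(010001000100110) mod 2 = 0+1+0+0+0+1+0+0+0+1+0+0+0+1+0 mod 2 = 0
  s[2] = (000111100001111)·(010001000100110) mod 2 = 0+0+0+0+0+1+0+0+0+0+0+0+1+1+0 mod 2 = 1
  s[3] = (000000011111111)·(010001000100110) mod 2 = 0+0+0+0+0+0+0+0+0+1+0+0+1+1+0 mod 2 = 1
Syndrome = 1011
Column 13 of H equals this syndrome → error at bit 13 (1-indexed).
Flip bit 13: 010001000100110 → 010001000100010
Extract data bits at positions {3,5,6,7,9,10,11,12,13,14,15}: 00100100010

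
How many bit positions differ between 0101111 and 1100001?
XOR = 1001110, count of 1s = 4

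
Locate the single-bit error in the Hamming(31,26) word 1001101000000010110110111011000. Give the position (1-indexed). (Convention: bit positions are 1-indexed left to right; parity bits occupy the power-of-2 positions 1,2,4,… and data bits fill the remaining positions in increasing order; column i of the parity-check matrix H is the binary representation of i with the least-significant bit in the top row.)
Syndrome s = H · r^T (mod 2), r = 1001101000000010110110111011000:
  s[0] = (1010101010101010101010101010101)·(1001101000000010110110111011000) mod 2 = 1+0+0+0+1+0+1+0+0+0+0+0+0+0+1+0+1+0+0+0+1+0+1+0+1+0+1+0+0+0+0 mod 2 = 1
  s[1] = (0110011001100110011001100110011)·(1001101000000010110110111011000) mod 2 = 0+0+0+0+0+0+1+0+0+0+0+0+0+0+1+0+0+1+0+0+0+0+1+0+0+0+1+0+0+0+0 mod 2 = 1
  s[2] = (0001111000011110000111100001111)·(1001101000000010110110111011000) mod 2 = 0+0+0+1+1+0+1+0+0+0+0+0+0+0+1+0+0+0+0+1+1+0+1+0+0+0+0+1+0+0+0 mod 2 = 0
  s[3] = (0000000111111110000000011111111)·(1001101000000010110110111011000) mod 2 = 0+0+0+0+0+0+0+0+0+0+0+0+0+0+1+0+0+0+0+0+0+0+0+1+1+0+1+1+0+0+0 mod 2 = 1
  s[4] = (0000000000000001111111111111111)·(1001101000000010110110111011000) mod 2 = 0+0+0+0+0+0+0+0+0+0+0+0+0+0+0+0+1+1+0+1+1+0+1+1+1+0+1+1+0+0+0 mod 2 = 1
Syndrome = 11011
Column i of H is the binary representation of i, so the syndrome is the binary index of the flipped bit.
Read s = 11011 with s[0] as LSB: 1·2^0 + 1·2^1 + 0·2^2 + 1·2^3 + 1·2^4 = 27.
Error is at bit position 27.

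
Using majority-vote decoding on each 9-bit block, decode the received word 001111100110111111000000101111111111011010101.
Split into 9-bit blocks and majority-vote each:
  block 1 = 001111100: 5 ones, 4 zeros → 1
  block 2 = 110111111: 8 ones, 1 zeros → 1
  block 3 = 000000101: 2 ones, 7 zeros → 0
  block 4 = 111111111: 9 ones, 0 zeros → 1
  block 5 = 011010101: 5 ones, 4 zeros → 1
Decoded = 11011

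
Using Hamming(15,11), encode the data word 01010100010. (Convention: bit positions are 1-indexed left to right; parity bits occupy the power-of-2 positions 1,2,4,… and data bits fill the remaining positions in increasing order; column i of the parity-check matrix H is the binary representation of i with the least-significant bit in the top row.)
Codeword c = d · G (mod 2), d = 01010100010:
  c[0] = d·G[:,0] = (01010100010)·(11011010101) mod 2 = 0+1+0+1+0+0+0+0+0+0+0 mod 2 = 0
  c[1] = d·G[:,1] = (01010100010)·(10110110011) mod 2 = 0+0+0+1+0+1+0+0+0+1+0 mod 2 = 1
  c[2] = d·G[:,2] = (01010100010)·(10000000000) mod 2 = 0+0+0+0+0+0+0+0+0+0+0 mod 2 = 0
  c[3] = d·G[:,3] = (01010100010)·(01110001111) mod 2 = 0+1+0+1+0+0+0+0+0+1+0 mod 2 = 1
  c[4] = d·G[:,4] = (01010100010)·(01000000000) mod 2 = 0+1+0+0+0+0+0+0+0+0+0 mod 2 = 1
  c[5] = d·G[:,5] = (01010100010)·(00100000000) mod 2 = 0+0+0+0+0+0+0+0+0+0+0 mod 2 = 0
  c[6] = d·G[:,6] = (01010100010)·(00010000000) mod 2 = 0+0+0+1+0+0+0+0+0+0+0 mod 2 = 1
  c[7] = d·G[:,7] = (01010100010)·(00001111111) mod 2 = 0+0+0+0+0+1+0+0+0+1+0 mod 2 = 0
  c[8] = d·G[:,8] = (01010100010)·(00001000000) mod 2 = 0+0+0+0+0+0+0+0+0+0+0 mod 2 = 0
  c[9] = d·G[:,9] = (01010100010)·(00000100000) mod 2 = 0+0+0+0+0+1+0+0+0+0+0 mod 2 = 1
  c[10] = d·G[:,10] = (01010100010)·(00000010000) mod 2 = 0+0+0+0+0+0+0+0+0+0+0 mod 2 = 0
  c[11] = d·G[:,11] = (01010100010)·(00000001000) mod 2 = 0+0+0+0+0+0+0+0+0+0+0 mod 2 = 0
  c[12] = d·G[:,12] = (01010100010)·(00000000100) mod 2 = 0+0+0+0+0+0+0+0+0+0+0 mod 2 = 0
  c[13] = d·G[:,13] = (01010100010)·(00000000010) mod 2 = 0+0+0+0+0+0+0+0+0+1+0 mod 2 = 1
  c[14] = d·G[:,14] = (01010100010)·(00000000001) mod 2 = 0+0+0+0+0+0+0+0+0+0+0 mod 2 = 0
Codeword = 010110100100010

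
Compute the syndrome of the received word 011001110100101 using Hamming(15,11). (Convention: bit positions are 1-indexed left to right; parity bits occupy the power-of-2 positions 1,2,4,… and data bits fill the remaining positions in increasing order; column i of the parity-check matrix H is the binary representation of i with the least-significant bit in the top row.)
Syndrome s = H · r^T (mod 2), r = 011001110100101:
  s[0] = (101010101010101)·(011001110100101) mod 2 = 0+0+1+0+0+0+1+0+0+0+0+0+1+0+1 mod 2 = 0
  s[1] = (011001100110011)·(011001110100101) mod 2 = 0+1+1+0+0+1+1+0+0+1+0+0+0+0+1 mod 2 = 0
  s[2] = (000111100001111)·(011001110100101) mod 2 = 0+0+0+0+0+1+1+0+0+0+0+0+1+0+1 mod 2 = 0
  s[3] = (000000011111111)·(011001110100101) mod 2 = 0+0+0+0+0+0+0+1+0+1+0+0+1+0+1 mod 2 = 0
Syndrome = 0000
s = 0: no error detected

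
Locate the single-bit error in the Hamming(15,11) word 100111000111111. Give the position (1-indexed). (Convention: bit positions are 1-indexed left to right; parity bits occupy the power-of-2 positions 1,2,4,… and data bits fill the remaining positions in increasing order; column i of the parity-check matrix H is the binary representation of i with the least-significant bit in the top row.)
Syndrome s = H · r^T (mod 2), r = 100111000111111:
  s[0] = (101010101010101)·(100111000111111) mod 2 = 1+0+0+0+1+0+0+0+0+0+1+0+1+0+1 mod 2 = 1
  s[1] = (011001100110011)·(100111000111111) mod 2 = 0+0+0+0+0+1+0+0+0+1+1+0+0+1+1 mod 2 = 1
  s[2] = (000111100001111)·(100111000111111) mod 2 = 0+0+0+1+1+1+0+0+0+0+0+1+1+1+1 mod 2 = 1
  s[3] = (000000011111111)·(100111000111111) mod 2 = 0+0+0+0+0+0+0+0+0+1+1+1+1+1+1 mod 2 = 0
Syndrome = 1110
Column i of H is the binary representation of i, so the syndrome is the binary index of the flipped bit.
Read s = 1110 with s[0] as LSB: 1·2^0 + 1·2^1 + 1·2^2 + 0·2^3 = 7.
Error is at bit position 7.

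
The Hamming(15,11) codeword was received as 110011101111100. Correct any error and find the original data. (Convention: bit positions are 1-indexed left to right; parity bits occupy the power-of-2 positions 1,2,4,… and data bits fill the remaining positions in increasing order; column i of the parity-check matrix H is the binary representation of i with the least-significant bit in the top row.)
Syndrome s = H · r^T (mod 2), r = 110011101111100:
  s[0] = (101010101010101)·(110011101111100) mod 2 = 1+0+0+0+1+0+1+0+1+0+1+0+1+0+0 mod 2 = 0
  s[1] = (011001100110011)·(110011101111100) mod 2 = 0+1+0+0+0+1+1+0+0+1+1+0+0+0+0 mod 2 = 1
  s[2] = (000111100001111)·(110011101111100) mod 2 = 0+0+0+0+1+1+1+0+0+0+0+1+1+0+0 mod 2 = 1
  s[3] = (000000011111111)·(110011101111100) mod 2 = 0+0+0+0+0+0+0+0+1+1+1+1+1+0+0 mod 2 = 1
Syndrome = 0111
Column 14 of H equals this syndrome → error at bit 14 (1-indexed).
Flip bit 14: 110011101111100 → 110011101111110
Extract data bits at positions {3,5,6,7,9,10,11,12,13,14,15}: 01111111110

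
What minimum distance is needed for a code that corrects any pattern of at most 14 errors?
Correcting t errors requires d_min ≥ 2t + 1 = 2·14 + 1 = 29.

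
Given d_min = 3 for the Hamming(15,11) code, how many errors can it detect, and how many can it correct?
Detection only: up to d_min − 1 = 2 errors.
Correction: up to ⌊(d_min − 1)/2⌋ = ⌊2/2⌋ = 1 errors.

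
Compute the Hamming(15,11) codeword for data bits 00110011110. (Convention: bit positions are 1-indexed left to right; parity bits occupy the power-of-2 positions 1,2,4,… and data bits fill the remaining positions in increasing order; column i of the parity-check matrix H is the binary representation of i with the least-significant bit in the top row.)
Codeword c = d · G (mod 2), d = 00110011110:
  c[0] = d·G[:,0] = (00110011110)·(11011010101) mod 2 = 0+0+0+1+0+0+1+0+1+0+0 mod 2 = 1
  c[1] = d·G[:,1] = (00110011110)·(10110110011) mod 2 = 0+0+1+1+0+0+1+0+0+1+0 mod 2 = 0
  c[2] = d·G[:,2] = (00110011110)·(10000000000) mod 2 = 0+0+0+0+0+0+0+0+0+0+0 mod 2 = 0
  c[3] = d·G[:,3] = (00110011110)·(01110001111) mod 2 = 0+0+1+1+0+0+0+1+1+1+0 mod 2 = 1
  c[4] = d·G[:,4] = (00110011110)·(01000000000) mod 2 = 0+0+0+0+0+0+0+0+0+0+0 mod 2 = 0
  c[5] = d·G[:,5] = (00110011110)·(00100000000) mod 2 = 0+0+1+0+0+0+0+0+0+0+0 mod 2 = 1
  c[6] = d·G[:,6] = (00110011110)·(00010000000) mod 2 = 0+0+0+1+0+0+0+0+0+0+0 mod 2 = 1
  c[7] = d·G[:,7] = (00110011110)·(00001111111) mod 2 = 0+0+0+0+0+0+1+1+1+1+0 mod 2 = 0
  c[8] = d·G[:,8] = (00110011110)·(00001000000) mod 2 = 0+0+0+0+0+0+0+0+0+0+0 mod 2 = 0
  c[9] = d·G[:,9] = (00110011110)·(00000100000) mod 2 = 0+0+0+0+0+0+0+0+0+0+0 mod 2 = 0
  c[10] = d·G[:,10] = (00110011110)·(00000010000) mod 2 = 0+0+0+0+0+0+1+0+0+0+0 mod 2 = 1
  c[11] = d·G[:,11] = (00110011110)·(00000001000) mod 2 = 0+0+0+0+0+0+0+1+0+0+0 mod 2 = 1
  c[12] = d·G[:,12] = (00110011110)·(00000000100) mod 2 = 0+0+0+0+0+0+0+0+1+0+0 mod 2 = 1
  c[13] = d·G[:,13] = (00110011110)·(00000000010) mod 2 = 0+0+0+0+0+0+0+0+0+1+0 mod 2 = 1
  c[14] = d·G[:,14] = (00110011110)·(00000000001) mod 2 = 0+0+0+0+0+0+0+0+0+0+0 mod 2 = 0
Codeword = 100101100011110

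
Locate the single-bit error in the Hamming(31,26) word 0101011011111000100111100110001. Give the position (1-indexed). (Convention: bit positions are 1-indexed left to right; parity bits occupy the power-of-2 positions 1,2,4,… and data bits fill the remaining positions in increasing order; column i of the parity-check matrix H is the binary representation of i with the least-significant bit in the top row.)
Syndrome s = H · r^T (mod 2), r = 0101011011111000100111100110001:
  s[0] = (1010101010101010101010101010101)·(0101011011111000100111100110001) mod 2 = 0+0+0+0+0+0+1+0+1+0+1+0+1+0+0+0+1+0+0+0+1+0+1+0+0+0+1+0+0+0+1 mod 2 = 1
  s[1] = (0110011001100110011001100110011)·(0101011011111000100111100110001) mod 2 = 0+1+0+0+0+1+1+0+0+1+1+0+0+0+0+0+0+0+0+0+0+1+1+0+0+1+1+0+0+0+1 mod 2 = 0
  s[2] = (0001111000011110000111100001111)·(0101011011111000100111100110001) mod 2 = 0+0+0+1+0+1+1+0+0+0+0+1+1+0+0+0+0+0+0+1+1+1+1+0+0+0+0+0+0+0+1 mod 2 = 0
  s[3] = (0000000111111110000000011111111)·(0101011011111000100111100110001) mod 2 = 0+0+0+0+0+0+0+0+1+1+1+1+1+0+0+0+0+0+0+0+0+0+0+0+0+1+1+0+0+0+1 mod 2 = 0
  s[4] = (0000000000000001111111111111111)·(0101011011111000100111100110001) mod 2 = 0+0+0+0+0+0+0+0+0+0+0+0+0+0+0+0+1+0+0+1+1+1+1+0+0+1+1+0+0+0+1 mod 2 = 0
Syndrome = 10000
Column i of H is the binary representation of i, so the syndrome is the binary index of the flipped bit.
Read s = 10000 with s[0] as LSB: 1·2^0 + 0·2^1 + 0·2^2 + 0·2^3 + 0·2^4 = 1.
Error is at bit position 1.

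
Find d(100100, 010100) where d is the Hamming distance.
XOR = 110000, count of 1s = 2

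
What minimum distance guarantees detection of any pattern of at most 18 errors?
Detecting e errors requires d_min ≥ e + 1 = 18 + 1 = 19.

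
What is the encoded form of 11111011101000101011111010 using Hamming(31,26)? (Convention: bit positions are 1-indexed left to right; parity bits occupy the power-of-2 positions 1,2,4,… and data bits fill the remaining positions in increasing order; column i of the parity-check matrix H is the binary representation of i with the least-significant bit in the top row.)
Codeword c = d · G (mod 2), d = 11111011101000101011111010:
  c[0] = d·G[:,0] = (11111011101000101011111010)·(11011010101101010101010101) mod 2 = 1+1+0+1+1+0+1+0+1+0+1+0+0+0+0+0+0+0+0+1+0+1+0+0+0+0 mod 2 = 1
  c[1] = d·G[:,1] = (11111011101000101011111010)·(10110110011011001100110011) mod 2 = 1+0+1+1+0+0+1+0+0+0+1+0+0+0+0+0+1+0+0+0+1+1+0+0+1+0 mod 2 = 1
  c[2] = d·G[:,2] = (11111011101000101011111010)·(10000000000000000000000000) mod 2 = 1+0+0+0+0+0+0+0+0+0+0+0+0+0+0+0+0+0+0+0+0+0+0+0+0+0 mod 2 = 1
  c[3] = d·G[:,3] = (11111011101000101011111010)·(01110001111000111100001111) mod 2 = 0+1+1+1+0+0+0+1+1+0+1+0+0+0+1+0+1+0+0+0+0+0+1+0+1+0 mod 2 = 0
  c[4] = d·G[:,4] = (11111011101000101011111010)·(01000000000000000000000000) mod 2 = 0+1+0+0+0+0+0+0+0+0+0+0+0+0+0+0+0+0+0+0+0+0+0+0+0+0 mod 2 = 1
  c[5] = d·G[:,5] = (11111011101000101011111010)·(00100000000000000000000000) mod 2 = 0+0+1+0+0+0+0+0+0+0+0+0+0+0+0+0+0+0+0+0+0+0+0+0+0+0 mod 2 = 1
  c[6] = d·G[:,6] = (11111011101000101011111010)·(00010000000000000000000000) mod 2 = 0+0+0+1+0+0+0+0+0+0+0+0+0+0+0+0+0+0+0+0+0+0+0+0+0+0 mod 2 = 1
  c[7] = d·G[:,7] = (11111011101000101011111010)·(00001111111000000011111111) mod 2 = 0+0+0+0+1+0+1+1+1+0+1+0+0+0+0+0+0+0+1+1+1+1+1+0+1+0 mod 2 = 1
  c[8] = d·G[:,8] = (11111011101000101011111010)·(00001000000000000000000000) mod 2 = 0+0+0+0+1+0+0+0+0+0+0+0+0+0+0+0+0+0+0+0+0+0+0+0+0+0 mod 2 = 1
  c[9] = d·G[:,9] = (11111011101000101011111010)·(00000100000000000000000000) mod 2 = 0+0+0+0+0+0+0+0+0+0+0+0+0+0+0+0+0+0+0+0+0+0+0+0+0+0 mod 2 = 0
  c[10] = d·G[:,10] = (11111011101000101011111010)·(00000010000000000000000000) mod 2 = 0+0+0+0+0+0+1+0+0+0+0+0+0+0+0+0+0+0+0+0+0+0+0+0+0+0 mod 2 = 1
  c[11] = d·G[:,11] = (11111011101000101011111010)·(00000001000000000000000000) mod 2 = 0+0+0+0+0+0+0+1+0+0+0+0+0+0+0+0+0+0+0+0+0+0+0+0+0+0 mod 2 = 1
  c[12] = d·G[:,12] = (11111011101000101011111010)·(00000000100000000000000000) mod 2 = 0+0+0+0+0+0+0+0+1+0+0+0+0+0+0+0+0+0+0+0+0+0+0+0+0+0 mod 2 = 1
  c[13] = d·G[:,13] = (11111011101000101011111010)·(00000000010000000000000000) mod 2 = 0+0+0+0+0+0+0+0+0+0+0+0+0+0+0+0+0+0+0+0+0+0+0+0+0+0 mod 2 = 0
  c[14] = d·G[:,14] = (11111011101000101011111010)·(00000000001000000000000000) mod 2 = 0+0+0+0+0+0+0+0+0+0+1+0+0+0+0+0+0+0+0+0+0+0+0+0+0+0 mod 2 = 1
  c[15] = d·G[:,15] = (11111011101000101011111010)·(00000000000111111111111111) mod 2 = 0+0+0+0+0+0+0+0+0+0+0+0+0+0+1+0+1+0+1+1+1+1+1+0+1+0 mod 2 = 0
  c[16] = d·G[:,16] = (11111011101000101011111010)·(00000000000100000000000000) mod 2 = 0+0+0+0+0+0+0+0+0+0+0+0+0+0+0+0+0+0+0+0+0+0+0+0+0+0 mod 2 = 0
  c[17] = d·G[:,17] = (11111011101000101011111010)·(00000000000010000000000000) mod 2 = 0+0+0+0+0+0+0+0+0+0+0+0+0+0+0+0+0+0+0+0+0+0+0+0+0+0 mod 2 = 0
  c[18] = d·G[:,18] = (11111011101000101011111010)·(00000000000001000000000000) mod 2 = 0+0+0+0+0+0+0+0+0+0+0+0+0+0+0+0+0+0+0+0+0+0+0+0+0+0 mod 2 = 0
  c[19] = d·G[:,19] = (11111011101000101011111010)·(00000000000000100000000000) mod 2 = 0+0+0+0+0+0+0+0+0+0+0+0+0+0+1+0+0+0+0+0+0+0+0+0+0+0 mod 2 = 1
  c[20] = d·G[:,20] = (11111011101000101011111010)·(00000000000000010000000000) mod 2 = 0+0+0+0+0+0+0+0+0+0+0+0+0+0+0+0+0+0+0+0+0+0+0+0+0+0 mod 2 = 0
  c[21] = d·G[:,21] = (11111011101000101011111010)·(00000000000000001000000000) mod 2 = 0+0+0+0+0+0+0+0+0+0+0+0+0+0+0+0+1+0+0+0+0+0+0+0+0+0 mod 2 = 1
  c[22] = d·G[:,22] = (11111011101000101011111010)·(00000000000000000100000000) mod 2 = 0+0+0+0+0+0+0+0+0+0+0+0+0+0+0+0+0+0+0+0+0+0+0+0+0+0 mod 2 = 0
  c[23] = d·G[:,23] = (11111011101000101011111010)·(00000000000000000010000000) mod 2 = 0+0+0+0+0+0+0+0+0+0+0+0+0+0+0+0+0+0+1+0+0+0+0+0+0+0 mod 2 = 1
  c[24] = d·G[:,24] = (11111011101000101011111010)·(00000000000000000001000000) mod 2 = 0+0+0+0+0+0+0+0+0+0+0+0+0+0+0+0+0+0+0+1+0+0+0+0+0+0 mod 2 = 1
  c[25] = d·G[:,25] = (11111011101000101011111010)·(00000000000000000000100000) mod 2 = 0+0+0+0+0+0+0+0+0+0+0+0+0+0+0+0+0+0+0+0+1+0+0+0+0+0 mod 2 = 1
  c[26] = d·G[:,26] = (11111011101000101011111010)·(00000000000000000000010000) mod 2 = 0+0+0+0+0+0+0+0+0+0+0+0+0+0+0+0+0+0+0+0+0+1+0+0+0+0 mod 2 = 1
  c[27] = d·G[:,27] = (11111011101000101011111010)·(00000000000000000000001000) mod 2 = 0+0+0+0+0+0+0+0+0+0+0+0+0+0+0+0+0+0+0+0+0+0+1+0+0+0 mod 2 = 1
  c[28] = d·G[:,28] = (11111011101000101011111010)·(00000000000000000000000100) mod 2 = 0+0+0+0+0+0+0+0+0+0+0+0+0+0+0+0+0+0+0+0+0+0+0+0+0+0 mod 2 = 0
  c[29] = d·G[:,29] = (11111011101000101011111010)·(00000000000000000000000010) mod 2 = 0+0+0+0+0+0+0+0+0+0+0+0+0+0+0+0+0+0+0+0+0+0+0+0+1+0 mod 2 = 1
  c[30] = d·G[:,30] = (11111011101000101011111010)·(00000000000000000000000001) mod 2 = 0+0+0+0+0+0+0+0+0+0+0+0+0+0+0+0+0+0+0+0+0+0+0+0+0+0 mod 2 = 0
Codeword = 1110111110111010000101011111010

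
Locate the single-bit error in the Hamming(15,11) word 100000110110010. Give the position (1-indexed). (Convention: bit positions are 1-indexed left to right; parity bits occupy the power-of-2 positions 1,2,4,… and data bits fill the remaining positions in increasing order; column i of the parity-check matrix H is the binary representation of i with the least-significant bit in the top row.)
Syndrome s = H · r^T (mod 2), r = 100000110110010:
  s[0] = (101010101010101)·(100000110110010) mod 2 = 1+0+0+0+0+0+1+0+0+0+1+0+0+0+0 mod 2 = 1
  s[1] = (011001100110011)·(100000110110010) mod 2 = 0+0+0+0+0+0+1+0+0+1+1+0+0+1+0 mod 2 = 0
  s[2] = (000111100001111)·(100000110110010) mod 2 = 0+0+0+0+0+0+1+0+0+0+0+0+0+1+0 mod 2 = 0
  s[3] = (000000011111111)·(100000110110010) mod 2 = 0+0+0+0+0+0+0+1+0+1+1+0+0+1+0 mod 2 = 0
Syndrome = 1000
Column i of H is the binary representation of i, so the syndrome is the binary index of the flipped bit.
Read s = 1000 with s[0] as LSB: 1·2^0 + 0·2^1 + 0·2^2 + 0·2^3 = 1.
Error is at bit position 1.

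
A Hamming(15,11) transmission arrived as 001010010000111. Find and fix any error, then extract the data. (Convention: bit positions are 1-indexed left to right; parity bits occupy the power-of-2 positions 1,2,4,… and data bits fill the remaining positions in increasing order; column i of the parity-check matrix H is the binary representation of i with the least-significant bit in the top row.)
Syndrome s = H · r^T (mod 2), r = 001010010000111:
  s[0] = (101010101010101)·(001010010000111) mod 2 = 0+0+1+0+1+0+0+0+0+0+0+0+1+0+1 mod 2 = 0
  s[1] = (011001100110011)·(001010010000111) mod 2 = 0+0+1+0+0+0+0+0+0+0+0+0+0+1+1 mod 2 = 1
  s[2] = (000111100001111)·(001010010000111) mod 2 = 0+0+0+0+1+0+0+0+0+0+0+0+1+1+1 mod 2 = 0
  s[3] = (000000011111111)·(001010010000111) mod 2 = 0+0+0+0+0+0+0+1+0+0+0+0+1+1+1 mod 2 = 0
Syndrome = 0100
Column 2 of H equals this syndrome → error at bit 2 (1-indexed).
Flip bit 2: 001010010000111 → 011010010000111
Extract data bits at positions {3,5,6,7,9,10,11,12,13,14,15}: 11000000111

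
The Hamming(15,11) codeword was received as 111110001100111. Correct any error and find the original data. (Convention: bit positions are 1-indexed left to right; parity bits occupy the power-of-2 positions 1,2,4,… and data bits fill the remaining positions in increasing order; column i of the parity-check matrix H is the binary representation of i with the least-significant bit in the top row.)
Syndrome s = H · r^T (mod 2), r = 111110001100111:
  s[0] = (101010101010101)·(111110001100111) mod 2 = 1+0+1+0+1+0+0+0+1+0+0+0+1+0+1 mod 2 = 0
  s[1] = (011001100110011)·(111110001100111) mod 2 = 0+1+1+0+0+0+0+0+0+1+0+0+0+1+1 mod 2 = 1
  s[2] = (000111100001111)·(111110001100111) mod 2 = 0+0+0+1+1+0+0+0+0+0+0+0+1+1+1 mod 2 = 1
  s[3] = (000000011111111)·(111110001100111) mod 2 = 0+0+0+0+0+0+0+0+1+1+0+0+1+1+1 mod 2 = 1
Syndrome = 0111
Column 14 of H equals this syndrome → error at bit 14 (1-indexed).
Flip bit 14: 111110001100111 → 111110001100101
Extract data bits at positions {3,5,6,7,9,10,11,12,13,14,15}: 11001100101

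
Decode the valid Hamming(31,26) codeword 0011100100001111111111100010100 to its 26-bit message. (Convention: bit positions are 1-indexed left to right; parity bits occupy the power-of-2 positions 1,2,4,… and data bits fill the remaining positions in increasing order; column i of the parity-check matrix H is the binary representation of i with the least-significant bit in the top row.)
Parity bits occupy power-of-2 positions; data bits are at positions {3,5,6,7,9,10,11,12,13,14,15,17,18,19,20,21,22,23,24,25,26,27,28,29,30,31} (1-indexed).
Extract: c[3]=1 c[5]=1 c[6]=0 c[7]=0 c[9]=0 c[10]=0 c[11]=0 c[12]=0 c[13]=1 c[14]=1 c[15]=1 c[17]=1 c[18]=1 c[19]=1 c[20]=1 c[21]=1 c[22]=1 c[23]=1 c[24]=0 c[25]=0 c[26]=0 c[27]=1 c[28]=0 c[29]=1 c[30]=0 c[31]=0
Data = 11000000111111111100010100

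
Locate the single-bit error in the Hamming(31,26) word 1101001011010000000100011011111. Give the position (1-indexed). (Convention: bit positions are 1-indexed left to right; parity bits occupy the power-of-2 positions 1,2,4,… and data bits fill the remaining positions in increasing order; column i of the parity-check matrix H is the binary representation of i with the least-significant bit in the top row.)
Syndrome s = H · r^T (mod 2), r = 1101001011010000000100011011111:
  s[0] = (1010101010101010101010101010101)·(1101001011010000000100011011111) mod 2 = 1+0+0+0+0+0+1+0+1+0+0+0+0+0+0+0+0+0+0+0+0+0+0+0+1+0+1+0+1+0+1 mod 2 = 1
  s[1] = (0110011001100110011001100110011)·(1101001011010000000100011011111) mod 2 = 0+1+0+0+0+0+1+0+0+1+0+0+0+0+0+0+0+0+0+0+0+0+0+0+0+0+1+0+0+1+1 mod 2 = 0
  s[2] = (0001111000011110000111100001111)·(1101001011010000000100011011111) mod 2 = 0+0+0+1+0+0+1+0+0+0+0+1+0+0+0+0+0+0+0+1+0+0+0+0+0+0+0+1+1+1+1 mod 2 = 0
  s[3] = (0000000111111110000000011111111)·(1101001011010000000100011011111) mod 2 = 0+0+0+0+0+0+0+0+1+1+0+1+0+0+0+0+0+0+0+0+0+0+0+1+1+0+1+1+1+1+1 mod 2 = 0
  s[4] = (0000000000000001111111111111111)·(1101001011010000000100011011111) mod 2 = 0+0+0+0+0+0+0+0+0+0+0+0+0+0+0+0+0+0+0+1+0+0+0+1+1+0+1+1+1+1+1 mod 2 = 0
Syndrome = 10000
Column i of H is the binary representation of i, so the syndrome is the binary index of the flipped bit.
Read s = 10000 with s[0] as LSB: 1·2^0 + 0·2^1 + 0·2^2 + 0·2^3 + 0·2^4 = 1.
Error is at bit position 1.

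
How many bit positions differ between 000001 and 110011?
XOR = 110010, count of 1s = 3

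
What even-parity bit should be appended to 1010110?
Sum of data bits: 1+0+1+0+1+1+0 = 4.
4 mod 2 = 0, so parity bit = 0.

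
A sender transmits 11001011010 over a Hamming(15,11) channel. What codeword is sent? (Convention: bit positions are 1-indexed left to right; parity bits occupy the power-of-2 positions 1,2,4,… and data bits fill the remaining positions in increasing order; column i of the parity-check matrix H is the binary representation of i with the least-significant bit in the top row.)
Codeword c = d · G (mod 2), d = 11001011010:
  c[0] = d·G[:,0] = (11001011010)·(11011010101) mod 2 = 1+1+0+0+1+0+1+0+0+0+0 mod 2 = 0
  c[1] = d·G[:,1] = (11001011010)·(10110110011) mod 2 = 1+0+0+0+0+0+1+0+0+1+0 mod 2 = 1
  c[2] = d·G[:,2] = (11001011010)·(10000000000) mod 2 = 1+0+0+0+0+0+0+0+0+0+0 mod 2 = 1
  c[3] = d·G[:,3] = (11001011010)·(01110001111) mod 2 = 0+1+0+0+0+0+0+1+0+1+0 mod 2 = 1
  c[4] = d·G[:,4] = (11001011010)·(01000000000) mod 2 = 0+1+0+0+0+0+0+0+0+0+0 mod 2 = 1
  c[5] = d·G[:,5] = (11001011010)·(00100000000) mod 2 = 0+0+0+0+0+0+0+0+0+0+0 mod 2 = 0
  c[6] = d·G[:,6] = (11001011010)·(00010000000) mod 2 = 0+0+0+0+0+0+0+0+0+0+0 mod 2 = 0
  c[7] = d·G[:,7] = (11001011010)·(00001111111) mod 2 = 0+0+0+0+1+0+1+1+0+1+0 mod 2 = 0
  c[8] = d·G[:,8] = (11001011010)·(00001000000) mod 2 = 0+0+0+0+1+0+0+0+0+0+0 mod 2 = 1
  c[9] = d·G[:,9] = (11001011010)·(00000100000) mod 2 = 0+0+0+0+0+0+0+0+0+0+0 mod 2 = 0
  c[10] = d·G[:,10] = (11001011010)·(00000010000) mod 2 = 0+0+0+0+0+0+1+0+0+0+0 mod 2 = 1
  c[11] = d·G[:,11] = (11001011010)·(00000001000) mod 2 = 0+0+0+0+0+0+0+1+0+0+0 mod 2 = 1
  c[12] = d·G[:,12] = (11001011010)·(00000000100) mod 2 = 0+0+0+0+0+0+0+0+0+0+0 mod 2 = 0
  c[13] = d·G[:,13] = (11001011010)·(00000000010) mod 2 = 0+0+0+0+0+0+0+0+0+1+0 mod 2 = 1
  c[14] = d·G[:,14] = (11001011010)·(00000000001) mod 2 = 0+0+0+0+0+0+0+0+0+0+0 mod 2 = 0
Codeword = 011110001011010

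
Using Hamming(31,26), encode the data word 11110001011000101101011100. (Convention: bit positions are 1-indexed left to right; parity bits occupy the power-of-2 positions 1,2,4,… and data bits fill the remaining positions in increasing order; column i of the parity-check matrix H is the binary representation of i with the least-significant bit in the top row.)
Codeword c = d · G (mod 2), d = 11110001011000101101011100:
  c[0] = d·G[:,0] = (11110001011000101101011100)·(11011010101101010101010101) mod 2 = 1+1+0+1+0+0+0+0+0+0+1+0+0+0+0+0+0+1+0+1+0+1+0+1+0+0 mod 2 = 0
  c[1] = d·G[:,1] = (11110001011000101101011100)·(10110110011011001100110011) mod 2 = 1+0+1+1+0+0+0+0+0+1+1+0+0+0+0+0+1+1+0+0+0+1+0+0+0+0 mod 2 = 0
  c[2] = d·G[:,2] = (11110001011000101101011100)·(10000000000000000000000000) mod 2 = 1+0+0+0+0+0+0+0+0+0+0+0+0+0+0+0+0+0+0+0+0+0+0+0+0+0 mod 2 = 1
  c[3] = d·G[:,3] = (11110001011000101101011100)·(01110001111000111100001111) mod 2 = 0+1+1+1+0+0+0+1+0+1+1+0+0+0+1+0+1+1+0+0+0+0+1+1+0+0 mod 2 = 1
  c[4] = d·G[:,4] = (11110001011000101101011100)·(01000000000000000000000000) mod 2 = 0+1+0+0+0+0+0+0+0+0+0+0+0+0+0+0+0+0+0+0+0+0+0+0+0+0 mod 2 = 1
  c[5] = d·G[:,5] = (11110001011000101101011100)·(00100000000000000000000000) mod 2 = 0+0+1+0+0+0+0+0+0+0+0+0+0+0+0+0+0+0+0+0+0+0+0+0+0+0 mod 2 = 1
  c[6] = d·G[:,6] = (11110001011000101101011100)·(00010000000000000000000000) mod 2 = 0+0+0+1+0+0+0+0+0+0+0+0+0+0+0+0+0+0+0+0+0+0+0+0+0+0 mod 2 = 1
  c[7] = d·G[:,7] = (11110001011000101101011100)·(00001111111000000011111111) mod 2 = 0+0+0+0+0+0+0+1+0+1+1+0+0+0+0+0+0+0+0+1+0+1+1+1+0+0 mod 2 = 1
  c[8] = d·G[:,8] = (11110001011000101101011100)·(00001000000000000000000000) mod 2 = 0+0+0+0+0+0+0+0+0+0+0+0+0+0+0+0+0+0+0+0+0+0+0+0+0+0 mod 2 = 0
  c[9] = d·G[:,9] = (11110001011000101101011100)·(00000100000000000000000000) mod 2 = 0+0+0+0+0+0+0+0+0+0+0+0+0+0+0+0+0+0+0+0+0+0+0+0+0+0 mod 2 = 0
  c[10] = d·G[:,10] = (11110001011000101101011100)·(00000010000000000000000000) mod 2 = 0+0+0+0+0+0+0+0+0+0+0+0+0+0+0+0+0+0+0+0+0+0+0+0+0+0 mod 2 = 0
  c[11] = d·G[:,11] = (11110001011000101101011100)·(00000001000000000000000000) mod 2 = 0+0+0+0+0+0+0+1+0+0+0+0+0+0+0+0+0+0+0+0+0+0+0+0+0+0 mod 2 = 1
  c[12] = d·G[:,12] = (11110001011000101101011100)·(00000000100000000000000000) mod 2 = 0+0+0+0+0+0+0+0+0+0+0+0+0+0+0+0+0+0+0+0+0+0+0+0+0+0 mod 2 = 0
  c[13] = d·G[:,13] = (11110001011000101101011100)·(00000000010000000000000000) mod 2 = 0+0+0+0+0+0+0+0+0+1+0+0+0+0+0+0+0+0+0+0+0+0+0+0+0+0 mod 2 = 1
  c[14] = d·G[:,14] = (11110001011000101101011100)·(00000000001000000000000000) mod 2 = 0+0+0+0+0+0+0+0+0+0+1+0+0+0+0+0+0+0+0+0+0+0+0+0+0+0 mod 2 = 1
  c[15] = d·G[:,15] = (11110001011000101101011100)·(00000000000111111111111111) mod 2 = 0+0+0+0+0+0+0+0+0+0+0+0+0+0+1+0+1+1+0+1+0+1+1+1+0+0 mod 2 = 1
  c[16] = d·G[:,16] = (11110001011000101101011100)·(00000000000100000000000000) mod 2 = 0+0+0+0+0+0+0+0+0+0+0+0+0+0+0+0+0+0+0+0+0+0+0+0+0+0 mod 2 = 0
  c[17] = d·G[:,17] = (11110001011000101101011100)·(00000000000010000000000000) mod 2 = 0+0+0+0+0+0+0+0+0+0+0+0+0+0+0+0+0+0+0+0+0+0+0+0+0+0 mod 2 = 0
  c[18] = d·G[:,18] = (11110001011000101101011100)·(00000000000001000000000000) mod 2 = 0+0+0+0+0+0+0+0+0+0+0+0+0+0+0+0+0+0+0+0+0+0+0+0+0+0 mod 2 = 0
  c[19] = d·G[:,19] = (11110001011000101101011100)·(00000000000000100000000000) mod 2 = 0+0+0+0+0+0+0+0+0+0+0+0+0+0+1+0+0+0+0+0+0+0+0+0+0+0 mod 2 = 1
  c[20] = d·G[:,20] = (11110001011000101101011100)·(00000000000000010000000000) mod 2 = 0+0+0+0+0+0+0+0+0+0+0+0+0+0+0+0+0+0+0+0+0+0+0+0+0+0 mod 2 = 0
  c[21] = d·G[:,21] = (11110001011000101101011100)·(00000000000000001000000000) mod 2 = 0+0+0+0+0+0+0+0+0+0+0+0+0+0+0+0+1+0+0+0+0+0+0+0+0+0 mod 2 = 1
  c[22] = d·G[:,22] = (11110001011000101101011100)·(00000000000000000100000000) mod 2 = 0+0+0+0+0+0+0+0+0+0+0+0+0+0+0+0+0+1+0+0+0+0+0+0+0+0 mod 2 = 1
  c[23] = d·G[:,23] = (11110001011000101101011100)·(00000000000000000010000000) mod 2 = 0+0+0+0+0+0+0+0+0+0+0+0+0+0+0+0+0+0+0+0+0+0+0+0+0+0 mod 2 = 0
  c[24] = d·G[:,24] = (11110001011000101101011100)·(00000000000000000001000000) mod 2 = 0+0+0+0+0+0+0+0+0+0+0+0+0+0+0+0+0+0+0+1+0+0+0+0+0+0 mod 2 = 1
  c[25] = d·G[:,25] = (11110001011000101101011100)·(00000000000000000000100000) mod 2 = 0+0+0+0+0+0+0+0+0+0+0+0+0+0+0+0+0+0+0+0+0+0+0+0+0+0 mod 2 = 0
  c[26] = d·G[:,26] = (11110001011000101101011100)·(00000000000000000000010000) mod 2 = 0+0+0+0+0+0+0+0+0+0+0+0+0+0+0+0+0+0+0+0+0+1+0+0+0+0 mod 2 = 1
  c[27] = d·G[:,27] = (11110001011000101101011100)·(00000000000000000000001000) mod 2 = 0+0+0+0+0+0+0+0+0+0+0+0+0+0+0+0+0+0+0+0+0+0+1+0+0+0 mod 2 = 1
  c[28] = d·G[:,28] = (11110001011000101101011100)·(00000000000000000000000100) mod 2 = 0+0+0+0+0+0+0+0+0+0+0+0+0+0+0+0+0+0+0+0+0+0+0+1+0+0 mod 2 = 1
  c[29] = d·G[:,29] = (11110001011000101101011100)·(00000000000000000000000010) mod 2 = 0+0+0+0+0+0+0+0+0+0+0+0+0+0+0+0+0+0+0+0+0+0+0+0+0+0 mod 2 = 0
  c[30] = d·G[:,30] = (11110001011000101101011100)·(00000000000000000000000001) mod 2 = 0+0+0+0+0+0+0+0+0+0+0+0+0+0+0+0+0+0+0+0+0+0+0+0+0+0 mod 2 = 0
Codeword = 0011111100010111000101101011100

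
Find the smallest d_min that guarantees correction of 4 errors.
Correcting t errors requires d_min ≥ 2t + 1 = 2·4 + 1 = 9.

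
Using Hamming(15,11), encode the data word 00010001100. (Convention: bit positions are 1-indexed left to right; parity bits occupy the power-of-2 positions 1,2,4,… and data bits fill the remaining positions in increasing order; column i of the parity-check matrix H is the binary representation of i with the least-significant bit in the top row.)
Codeword c = d · G (mod 2), d = 00010001100:
  c[0] = d·G[:,0] = (00010001100)·(11011010101) mod 2 = 0+0+0+1+0+0+0+0+1+0+0 mod 2 = 0
  c[1] = d·G[:,1] = (00010001100)·(10110110011) mod 2 = 0+0+0+1+0+0+0+0+0+0+0 mod 2 = 1
  c[2] = d·G[:,2] = (00010001100)·(10000000000) mod 2 = 0+0+0+0+0+0+0+0+0+0+0 mod 2 = 0
  c[3] = d·G[:,3] = (00010001100)·(01110001111) mod 2 = 0+0+0+1+0+0+0+1+1+0+0 mod 2 = 1
  c[4] = d·G[:,4] = (00010001100)·(01000000000) mod 2 = 0+0+0+0+0+0+0+0+0+0+0 mod 2 = 0
  c[5] = d·G[:,5] = (00010001100)·(00100000000) mod 2 = 0+0+0+0+0+0+0+0+0+0+0 mod 2 = 0
  c[6] = d·G[:,6] = (00010001100)·(00010000000) mod 2 = 0+0+0+1+0+0+0+0+0+0+0 mod 2 = 1
  c[7] = d·G[:,7] = (00010001100)·(00001111111) mod 2 = 0+0+0+0+0+0+0+1+1+0+0 mod 2 = 0
  c[8] = d·G[:,8] = (00010001100)·(00001000000) mod 2 = 0+0+0+0+0+0+0+0+0+0+0 mod 2 = 0
  c[9] = d·G[:,9] = (00010001100)·(00000100000) mod 2 = 0+0+0+0+0+0+0+0+0+0+0 mod 2 = 0
  c[10] = d·G[:,10] = (00010001100)·(00000010000) mod 2 = 0+0+0+0+0+0+0+0+0+0+0 mod 2 = 0
  c[11] = d·G[:,11] = (00010001100)·(00000001000) mod 2 = 0+0+0+0+0+0+0+1+0+0+0 mod 2 = 1
  c[12] = d·G[:,12] = (00010001100)·(00000000100) mod 2 = 0+0+0+0+0+0+0+0+1+0+0 mod 2 = 1
  c[13] = d·G[:,13] = (00010001100)·(00000000010) mod 2 = 0+0+0+0+0+0+0+0+0+0+0 mod 2 = 0
  c[14] = d·G[:,14] = (00010001100)·(00000000001) mod 2 = 0+0+0+0+0+0+0+0+0+0+0 mod 2 = 0
Codeword = 010100100001100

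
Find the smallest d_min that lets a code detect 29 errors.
Detecting e errors requires d_min ≥ e + 1 = 29 + 1 = 30.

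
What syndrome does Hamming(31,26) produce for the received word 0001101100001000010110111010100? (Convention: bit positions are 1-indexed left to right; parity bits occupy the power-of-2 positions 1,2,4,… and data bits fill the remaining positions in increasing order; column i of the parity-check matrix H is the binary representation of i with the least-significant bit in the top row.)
Syndrome s = H · r^T (mod 2), r = 0001101100001000010110111010100:
  s[0] = (1010101010101010101010101010101)·(0001101100001000010110111010100) mod 2 = 0+0+0+0+1+0+1+0+0+0+0+0+1+0+0+0+0+0+0+0+1+0+1+0+1+0+1+0+1+0+0 mod 2 = 0
  s[1] = (0110011001100110011001100110011)·(0001101100001000010110111010100) mod 2 = 0+0+0+0+0+0+1+0+0+0+0+0+0+0+0+0+0+1+0+0+0+0+1+0+0+0+1+0+0+0+0 mod 2 = 0
  s[2] = (0001111000011110000111100001111)·(0001101100001000010110111010100) mod 2 = 0+0+0+1+1+0+1+0+0+0+0+0+1+0+0+0+0+0+0+1+1+0+1+0+0+0+0+0+1+0+0 mod 2 = 0
  s[3] = (0000000111111110000000011111111)·(0001101100001000010110111010100) mod 2 = 0+0+0+0+0+0+0+1+0+0+0+0+1+0+0+0+0+0+0+0+0+0+0+1+1+0+1+0+1+0+0 mod 2 = 0
  s[4] = (0000000000000001111111111111111)·(0001101100001000010110111010100) mod 2 = 0+0+0+0+0+0+0+0+0+0+0+0+0+0+0+0+0+1+0+1+1+0+1+1+1+0+1+0+1+0+0 mod 2 = 0
Syndrome = 00000
s = 0: no error detected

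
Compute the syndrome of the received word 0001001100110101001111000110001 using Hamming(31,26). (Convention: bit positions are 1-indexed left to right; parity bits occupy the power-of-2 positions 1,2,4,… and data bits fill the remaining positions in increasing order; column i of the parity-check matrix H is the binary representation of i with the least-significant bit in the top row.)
Syndrome s = H · r^T (mod 2), r = 0001001100110101001111000110001:
  s[0] = (1010101010101010101010101010101)·(0001001100110101001111000110001) mod 2 = 0+0+0+0+0+0+1+0+0+0+1+0+0+0+0+0+0+0+1+0+1+0+0+0+0+0+1+0+0+0+1 mod 2 = 0
  s[1] = (0110011001100110011001100110011)·(0001001100110101001111000110001) mod 2 = 0+0+0+0+0+0+1+0+0+0+1+0+0+1+0+0+0+0+1+0+0+1+0+0+0+1+1+0+0+0+1 mod 2 = 0
  s[2] = (0001111000011110000111100001111)·(0001001100110101001111000110001) mod 2 = 0+0+0+1+0+0+1+0+0+0+0+1+0+1+0+0+0+0+0+1+1+1+0+0+0+0+0+0+0+0+1 mod 2 = 0
  s[3] = (0000000111111110000000011111111)·(0001001100110101001111000110001) mod 2 = 0+0+0+0+0+0+0+1+0+0+1+1+0+1+0+0+0+0+0+0+0+0+0+0+0+1+1+0+0+0+1 mod 2 = 1
  s[4] = (0000000000000001111111111111111)·(0001001100110101001111000110001) mod 2 = 0+0+0+0+0+0+0+0+0+0+0+0+0+0+0+1+0+0+1+1+1+1+0+0+0+1+1+0+0+0+1 mod 2 = 0
Syndrome = 00010
Non-zero syndrome: error at position 8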